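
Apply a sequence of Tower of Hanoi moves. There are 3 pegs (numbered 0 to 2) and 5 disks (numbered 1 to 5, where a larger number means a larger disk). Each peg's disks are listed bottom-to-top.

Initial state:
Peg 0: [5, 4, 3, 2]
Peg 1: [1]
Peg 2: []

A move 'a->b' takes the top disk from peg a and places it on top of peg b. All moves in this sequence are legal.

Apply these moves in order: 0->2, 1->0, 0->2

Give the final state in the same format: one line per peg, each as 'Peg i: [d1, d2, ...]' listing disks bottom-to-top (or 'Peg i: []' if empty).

After move 1 (0->2):
Peg 0: [5, 4, 3]
Peg 1: [1]
Peg 2: [2]

After move 2 (1->0):
Peg 0: [5, 4, 3, 1]
Peg 1: []
Peg 2: [2]

After move 3 (0->2):
Peg 0: [5, 4, 3]
Peg 1: []
Peg 2: [2, 1]

Answer: Peg 0: [5, 4, 3]
Peg 1: []
Peg 2: [2, 1]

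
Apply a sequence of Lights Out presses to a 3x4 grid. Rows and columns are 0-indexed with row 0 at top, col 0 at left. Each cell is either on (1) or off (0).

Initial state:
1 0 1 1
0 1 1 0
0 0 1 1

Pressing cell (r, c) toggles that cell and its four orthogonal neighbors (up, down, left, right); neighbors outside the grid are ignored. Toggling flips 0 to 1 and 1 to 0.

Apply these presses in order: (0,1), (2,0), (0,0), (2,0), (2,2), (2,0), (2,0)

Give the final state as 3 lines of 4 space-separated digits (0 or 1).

After press 1 at (0,1):
0 1 0 1
0 0 1 0
0 0 1 1

After press 2 at (2,0):
0 1 0 1
1 0 1 0
1 1 1 1

After press 3 at (0,0):
1 0 0 1
0 0 1 0
1 1 1 1

After press 4 at (2,0):
1 0 0 1
1 0 1 0
0 0 1 1

After press 5 at (2,2):
1 0 0 1
1 0 0 0
0 1 0 0

After press 6 at (2,0):
1 0 0 1
0 0 0 0
1 0 0 0

After press 7 at (2,0):
1 0 0 1
1 0 0 0
0 1 0 0

Answer: 1 0 0 1
1 0 0 0
0 1 0 0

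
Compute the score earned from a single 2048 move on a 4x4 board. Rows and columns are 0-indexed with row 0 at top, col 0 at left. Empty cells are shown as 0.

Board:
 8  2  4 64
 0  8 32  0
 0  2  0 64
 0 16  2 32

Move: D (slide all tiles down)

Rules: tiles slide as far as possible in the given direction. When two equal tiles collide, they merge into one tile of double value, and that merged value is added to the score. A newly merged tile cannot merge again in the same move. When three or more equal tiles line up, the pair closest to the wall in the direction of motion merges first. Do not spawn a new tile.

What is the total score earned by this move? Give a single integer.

Answer: 128

Derivation:
Slide down:
col 0: [8, 0, 0, 0] -> [0, 0, 0, 8]  score +0 (running 0)
col 1: [2, 8, 2, 16] -> [2, 8, 2, 16]  score +0 (running 0)
col 2: [4, 32, 0, 2] -> [0, 4, 32, 2]  score +0 (running 0)
col 3: [64, 0, 64, 32] -> [0, 0, 128, 32]  score +128 (running 128)
Board after move:
  0   2   0   0
  0   8   4   0
  0   2  32 128
  8  16   2  32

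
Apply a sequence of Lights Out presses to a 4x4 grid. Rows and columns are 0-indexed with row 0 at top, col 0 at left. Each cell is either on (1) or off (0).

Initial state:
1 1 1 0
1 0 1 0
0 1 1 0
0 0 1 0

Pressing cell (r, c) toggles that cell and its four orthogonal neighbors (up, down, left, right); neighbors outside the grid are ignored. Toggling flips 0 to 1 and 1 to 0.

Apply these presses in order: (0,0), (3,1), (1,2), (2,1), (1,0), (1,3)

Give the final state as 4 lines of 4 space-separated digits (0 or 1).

Answer: 1 0 0 1
1 1 1 0
0 1 1 1
1 0 0 0

Derivation:
After press 1 at (0,0):
0 0 1 0
0 0 1 0
0 1 1 0
0 0 1 0

After press 2 at (3,1):
0 0 1 0
0 0 1 0
0 0 1 0
1 1 0 0

After press 3 at (1,2):
0 0 0 0
0 1 0 1
0 0 0 0
1 1 0 0

After press 4 at (2,1):
0 0 0 0
0 0 0 1
1 1 1 0
1 0 0 0

After press 5 at (1,0):
1 0 0 0
1 1 0 1
0 1 1 0
1 0 0 0

After press 6 at (1,3):
1 0 0 1
1 1 1 0
0 1 1 1
1 0 0 0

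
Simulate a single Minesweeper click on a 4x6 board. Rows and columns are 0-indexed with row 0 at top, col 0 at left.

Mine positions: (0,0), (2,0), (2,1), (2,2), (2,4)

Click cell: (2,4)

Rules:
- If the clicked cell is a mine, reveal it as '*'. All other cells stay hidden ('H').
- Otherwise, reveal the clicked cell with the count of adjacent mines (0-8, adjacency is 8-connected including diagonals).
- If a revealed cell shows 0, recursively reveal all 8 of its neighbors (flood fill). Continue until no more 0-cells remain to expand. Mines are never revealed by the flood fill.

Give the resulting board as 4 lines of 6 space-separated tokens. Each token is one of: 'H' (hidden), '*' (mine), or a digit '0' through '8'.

H H H H H H
H H H H H H
H H H H * H
H H H H H H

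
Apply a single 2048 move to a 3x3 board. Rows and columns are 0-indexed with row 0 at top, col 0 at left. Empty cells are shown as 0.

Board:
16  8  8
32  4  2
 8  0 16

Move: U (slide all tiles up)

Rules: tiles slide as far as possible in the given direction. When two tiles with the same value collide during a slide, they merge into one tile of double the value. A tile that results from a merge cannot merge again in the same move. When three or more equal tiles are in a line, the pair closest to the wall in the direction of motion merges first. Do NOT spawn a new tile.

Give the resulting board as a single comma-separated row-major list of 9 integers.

Answer: 16, 8, 8, 32, 4, 2, 8, 0, 16

Derivation:
Slide up:
col 0: [16, 32, 8] -> [16, 32, 8]
col 1: [8, 4, 0] -> [8, 4, 0]
col 2: [8, 2, 16] -> [8, 2, 16]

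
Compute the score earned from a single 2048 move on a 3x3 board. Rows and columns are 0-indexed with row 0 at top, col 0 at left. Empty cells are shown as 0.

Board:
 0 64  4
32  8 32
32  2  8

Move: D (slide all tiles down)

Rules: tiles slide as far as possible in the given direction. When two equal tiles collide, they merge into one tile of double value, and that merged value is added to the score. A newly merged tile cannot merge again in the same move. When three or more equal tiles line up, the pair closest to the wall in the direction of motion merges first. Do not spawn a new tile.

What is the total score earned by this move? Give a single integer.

Slide down:
col 0: [0, 32, 32] -> [0, 0, 64]  score +64 (running 64)
col 1: [64, 8, 2] -> [64, 8, 2]  score +0 (running 64)
col 2: [4, 32, 8] -> [4, 32, 8]  score +0 (running 64)
Board after move:
 0 64  4
 0  8 32
64  2  8

Answer: 64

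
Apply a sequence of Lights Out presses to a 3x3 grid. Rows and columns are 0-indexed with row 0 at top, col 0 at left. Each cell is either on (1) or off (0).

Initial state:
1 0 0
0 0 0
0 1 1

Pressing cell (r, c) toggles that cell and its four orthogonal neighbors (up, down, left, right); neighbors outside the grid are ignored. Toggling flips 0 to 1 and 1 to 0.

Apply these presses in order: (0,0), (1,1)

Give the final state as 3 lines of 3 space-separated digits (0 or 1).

Answer: 0 0 0
0 1 1
0 0 1

Derivation:
After press 1 at (0,0):
0 1 0
1 0 0
0 1 1

After press 2 at (1,1):
0 0 0
0 1 1
0 0 1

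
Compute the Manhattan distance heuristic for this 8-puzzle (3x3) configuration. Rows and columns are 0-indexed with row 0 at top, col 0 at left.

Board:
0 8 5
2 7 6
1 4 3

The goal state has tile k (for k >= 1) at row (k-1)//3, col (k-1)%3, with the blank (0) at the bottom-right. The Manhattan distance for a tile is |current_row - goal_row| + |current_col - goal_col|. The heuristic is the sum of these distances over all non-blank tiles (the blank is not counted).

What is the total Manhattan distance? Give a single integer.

Answer: 14

Derivation:
Tile 8: (0,1)->(2,1) = 2
Tile 5: (0,2)->(1,1) = 2
Tile 2: (1,0)->(0,1) = 2
Tile 7: (1,1)->(2,0) = 2
Tile 6: (1,2)->(1,2) = 0
Tile 1: (2,0)->(0,0) = 2
Tile 4: (2,1)->(1,0) = 2
Tile 3: (2,2)->(0,2) = 2
Sum: 2 + 2 + 2 + 2 + 0 + 2 + 2 + 2 = 14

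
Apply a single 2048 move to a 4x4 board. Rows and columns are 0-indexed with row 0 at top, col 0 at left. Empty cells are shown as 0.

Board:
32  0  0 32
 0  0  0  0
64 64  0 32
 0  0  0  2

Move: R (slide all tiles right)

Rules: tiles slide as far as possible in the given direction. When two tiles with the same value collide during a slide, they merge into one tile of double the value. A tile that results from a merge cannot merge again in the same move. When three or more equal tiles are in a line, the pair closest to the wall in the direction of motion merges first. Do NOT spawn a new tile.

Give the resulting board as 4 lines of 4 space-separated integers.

Slide right:
row 0: [32, 0, 0, 32] -> [0, 0, 0, 64]
row 1: [0, 0, 0, 0] -> [0, 0, 0, 0]
row 2: [64, 64, 0, 32] -> [0, 0, 128, 32]
row 3: [0, 0, 0, 2] -> [0, 0, 0, 2]

Answer:   0   0   0  64
  0   0   0   0
  0   0 128  32
  0   0   0   2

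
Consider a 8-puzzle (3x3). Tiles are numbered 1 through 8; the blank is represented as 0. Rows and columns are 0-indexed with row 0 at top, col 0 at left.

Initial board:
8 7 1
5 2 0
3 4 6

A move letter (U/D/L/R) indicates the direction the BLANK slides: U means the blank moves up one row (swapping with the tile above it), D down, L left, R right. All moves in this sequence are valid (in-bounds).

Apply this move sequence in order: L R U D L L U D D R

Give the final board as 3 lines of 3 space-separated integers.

After move 1 (L):
8 7 1
5 0 2
3 4 6

After move 2 (R):
8 7 1
5 2 0
3 4 6

After move 3 (U):
8 7 0
5 2 1
3 4 6

After move 4 (D):
8 7 1
5 2 0
3 4 6

After move 5 (L):
8 7 1
5 0 2
3 4 6

After move 6 (L):
8 7 1
0 5 2
3 4 6

After move 7 (U):
0 7 1
8 5 2
3 4 6

After move 8 (D):
8 7 1
0 5 2
3 4 6

After move 9 (D):
8 7 1
3 5 2
0 4 6

After move 10 (R):
8 7 1
3 5 2
4 0 6

Answer: 8 7 1
3 5 2
4 0 6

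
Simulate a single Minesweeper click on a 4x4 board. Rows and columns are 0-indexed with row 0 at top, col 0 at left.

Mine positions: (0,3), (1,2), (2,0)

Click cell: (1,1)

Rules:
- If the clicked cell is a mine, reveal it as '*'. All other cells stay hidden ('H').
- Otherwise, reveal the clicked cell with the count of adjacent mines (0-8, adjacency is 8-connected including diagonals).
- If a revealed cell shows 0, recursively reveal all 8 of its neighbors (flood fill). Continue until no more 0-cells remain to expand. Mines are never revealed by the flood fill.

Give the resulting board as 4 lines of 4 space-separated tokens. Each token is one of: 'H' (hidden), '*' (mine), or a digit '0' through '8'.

H H H H
H 2 H H
H H H H
H H H H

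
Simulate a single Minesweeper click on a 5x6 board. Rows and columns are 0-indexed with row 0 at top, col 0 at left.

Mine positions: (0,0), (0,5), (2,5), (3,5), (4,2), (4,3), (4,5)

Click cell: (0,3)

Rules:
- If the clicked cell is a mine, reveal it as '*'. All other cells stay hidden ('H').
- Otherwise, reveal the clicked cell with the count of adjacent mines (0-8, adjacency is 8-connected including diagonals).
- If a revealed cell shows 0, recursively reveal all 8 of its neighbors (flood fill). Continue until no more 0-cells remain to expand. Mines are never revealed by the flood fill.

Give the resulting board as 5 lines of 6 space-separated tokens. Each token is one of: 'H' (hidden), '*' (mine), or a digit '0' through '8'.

H 1 0 0 1 H
1 1 0 0 2 H
0 0 0 0 2 H
0 1 2 2 4 H
0 1 H H H H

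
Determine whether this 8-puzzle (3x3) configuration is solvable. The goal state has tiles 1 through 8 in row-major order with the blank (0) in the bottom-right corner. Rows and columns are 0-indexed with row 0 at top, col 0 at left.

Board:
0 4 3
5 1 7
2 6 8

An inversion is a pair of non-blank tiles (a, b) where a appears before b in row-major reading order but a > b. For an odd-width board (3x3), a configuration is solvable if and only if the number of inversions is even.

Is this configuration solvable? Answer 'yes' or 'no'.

Answer: no

Derivation:
Inversions (pairs i<j in row-major order where tile[i] > tile[j] > 0): 9
9 is odd, so the puzzle is not solvable.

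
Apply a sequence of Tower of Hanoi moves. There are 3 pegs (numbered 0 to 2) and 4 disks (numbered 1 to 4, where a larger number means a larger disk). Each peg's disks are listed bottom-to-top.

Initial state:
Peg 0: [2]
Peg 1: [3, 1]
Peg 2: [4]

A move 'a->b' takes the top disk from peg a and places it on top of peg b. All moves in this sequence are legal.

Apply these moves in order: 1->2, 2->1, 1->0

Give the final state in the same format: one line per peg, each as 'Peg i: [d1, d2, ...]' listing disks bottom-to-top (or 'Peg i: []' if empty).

Answer: Peg 0: [2, 1]
Peg 1: [3]
Peg 2: [4]

Derivation:
After move 1 (1->2):
Peg 0: [2]
Peg 1: [3]
Peg 2: [4, 1]

After move 2 (2->1):
Peg 0: [2]
Peg 1: [3, 1]
Peg 2: [4]

After move 3 (1->0):
Peg 0: [2, 1]
Peg 1: [3]
Peg 2: [4]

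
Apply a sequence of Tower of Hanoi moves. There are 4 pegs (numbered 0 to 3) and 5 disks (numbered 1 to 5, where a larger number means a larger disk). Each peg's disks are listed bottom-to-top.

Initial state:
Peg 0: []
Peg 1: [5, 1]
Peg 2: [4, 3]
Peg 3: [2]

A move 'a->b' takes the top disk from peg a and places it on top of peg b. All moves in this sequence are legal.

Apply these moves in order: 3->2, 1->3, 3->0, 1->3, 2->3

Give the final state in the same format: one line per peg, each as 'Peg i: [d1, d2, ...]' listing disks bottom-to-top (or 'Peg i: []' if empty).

Answer: Peg 0: [1]
Peg 1: []
Peg 2: [4, 3]
Peg 3: [5, 2]

Derivation:
After move 1 (3->2):
Peg 0: []
Peg 1: [5, 1]
Peg 2: [4, 3, 2]
Peg 3: []

After move 2 (1->3):
Peg 0: []
Peg 1: [5]
Peg 2: [4, 3, 2]
Peg 3: [1]

After move 3 (3->0):
Peg 0: [1]
Peg 1: [5]
Peg 2: [4, 3, 2]
Peg 3: []

After move 4 (1->3):
Peg 0: [1]
Peg 1: []
Peg 2: [4, 3, 2]
Peg 3: [5]

After move 5 (2->3):
Peg 0: [1]
Peg 1: []
Peg 2: [4, 3]
Peg 3: [5, 2]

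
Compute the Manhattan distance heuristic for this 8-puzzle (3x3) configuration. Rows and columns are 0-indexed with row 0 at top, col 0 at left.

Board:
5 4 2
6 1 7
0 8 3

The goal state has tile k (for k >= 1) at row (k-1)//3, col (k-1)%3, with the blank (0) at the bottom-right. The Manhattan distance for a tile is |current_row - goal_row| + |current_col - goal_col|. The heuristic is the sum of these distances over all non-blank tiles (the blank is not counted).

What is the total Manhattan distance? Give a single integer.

Answer: 14

Derivation:
Tile 5: (0,0)->(1,1) = 2
Tile 4: (0,1)->(1,0) = 2
Tile 2: (0,2)->(0,1) = 1
Tile 6: (1,0)->(1,2) = 2
Tile 1: (1,1)->(0,0) = 2
Tile 7: (1,2)->(2,0) = 3
Tile 8: (2,1)->(2,1) = 0
Tile 3: (2,2)->(0,2) = 2
Sum: 2 + 2 + 1 + 2 + 2 + 3 + 0 + 2 = 14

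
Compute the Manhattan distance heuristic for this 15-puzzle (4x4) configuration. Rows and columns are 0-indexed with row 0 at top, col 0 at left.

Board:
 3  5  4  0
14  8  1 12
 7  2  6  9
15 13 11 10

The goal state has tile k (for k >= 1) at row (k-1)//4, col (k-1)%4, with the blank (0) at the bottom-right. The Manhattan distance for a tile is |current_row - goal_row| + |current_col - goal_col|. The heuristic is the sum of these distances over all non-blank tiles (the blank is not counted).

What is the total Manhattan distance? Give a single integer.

Tile 3: (0,0)->(0,2) = 2
Tile 5: (0,1)->(1,0) = 2
Tile 4: (0,2)->(0,3) = 1
Tile 14: (1,0)->(3,1) = 3
Tile 8: (1,1)->(1,3) = 2
Tile 1: (1,2)->(0,0) = 3
Tile 12: (1,3)->(2,3) = 1
Tile 7: (2,0)->(1,2) = 3
Tile 2: (2,1)->(0,1) = 2
Tile 6: (2,2)->(1,1) = 2
Tile 9: (2,3)->(2,0) = 3
Tile 15: (3,0)->(3,2) = 2
Tile 13: (3,1)->(3,0) = 1
Tile 11: (3,2)->(2,2) = 1
Tile 10: (3,3)->(2,1) = 3
Sum: 2 + 2 + 1 + 3 + 2 + 3 + 1 + 3 + 2 + 2 + 3 + 2 + 1 + 1 + 3 = 31

Answer: 31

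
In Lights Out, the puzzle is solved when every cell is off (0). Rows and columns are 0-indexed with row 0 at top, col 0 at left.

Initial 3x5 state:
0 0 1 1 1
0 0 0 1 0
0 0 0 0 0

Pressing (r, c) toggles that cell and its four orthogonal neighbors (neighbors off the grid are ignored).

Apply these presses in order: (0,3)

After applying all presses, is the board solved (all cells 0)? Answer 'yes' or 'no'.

After press 1 at (0,3):
0 0 0 0 0
0 0 0 0 0
0 0 0 0 0

Lights still on: 0

Answer: yes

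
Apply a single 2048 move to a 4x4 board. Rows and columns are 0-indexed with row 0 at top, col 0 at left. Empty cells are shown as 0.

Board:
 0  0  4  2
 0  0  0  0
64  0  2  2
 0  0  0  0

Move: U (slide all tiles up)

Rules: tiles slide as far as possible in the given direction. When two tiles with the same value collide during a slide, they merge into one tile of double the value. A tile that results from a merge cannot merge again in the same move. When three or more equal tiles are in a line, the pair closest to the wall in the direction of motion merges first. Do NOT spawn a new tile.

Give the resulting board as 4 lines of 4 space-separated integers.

Slide up:
col 0: [0, 0, 64, 0] -> [64, 0, 0, 0]
col 1: [0, 0, 0, 0] -> [0, 0, 0, 0]
col 2: [4, 0, 2, 0] -> [4, 2, 0, 0]
col 3: [2, 0, 2, 0] -> [4, 0, 0, 0]

Answer: 64  0  4  4
 0  0  2  0
 0  0  0  0
 0  0  0  0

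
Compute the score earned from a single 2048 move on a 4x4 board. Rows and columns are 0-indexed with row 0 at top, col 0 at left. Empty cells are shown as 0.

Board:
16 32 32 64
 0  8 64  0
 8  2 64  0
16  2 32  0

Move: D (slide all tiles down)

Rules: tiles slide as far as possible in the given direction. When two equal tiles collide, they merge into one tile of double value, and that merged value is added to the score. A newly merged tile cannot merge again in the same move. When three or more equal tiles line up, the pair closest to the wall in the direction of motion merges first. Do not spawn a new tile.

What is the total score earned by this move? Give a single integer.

Slide down:
col 0: [16, 0, 8, 16] -> [0, 16, 8, 16]  score +0 (running 0)
col 1: [32, 8, 2, 2] -> [0, 32, 8, 4]  score +4 (running 4)
col 2: [32, 64, 64, 32] -> [0, 32, 128, 32]  score +128 (running 132)
col 3: [64, 0, 0, 0] -> [0, 0, 0, 64]  score +0 (running 132)
Board after move:
  0   0   0   0
 16  32  32   0
  8   8 128   0
 16   4  32  64

Answer: 132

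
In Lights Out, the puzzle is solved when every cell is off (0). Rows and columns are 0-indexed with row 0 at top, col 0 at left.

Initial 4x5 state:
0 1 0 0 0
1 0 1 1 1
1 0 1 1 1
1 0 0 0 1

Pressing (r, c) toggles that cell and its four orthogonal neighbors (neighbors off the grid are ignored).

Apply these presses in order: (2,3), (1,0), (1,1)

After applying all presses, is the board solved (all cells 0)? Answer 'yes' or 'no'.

After press 1 at (2,3):
0 1 0 0 0
1 0 1 0 1
1 0 0 0 0
1 0 0 1 1

After press 2 at (1,0):
1 1 0 0 0
0 1 1 0 1
0 0 0 0 0
1 0 0 1 1

After press 3 at (1,1):
1 0 0 0 0
1 0 0 0 1
0 1 0 0 0
1 0 0 1 1

Lights still on: 7

Answer: no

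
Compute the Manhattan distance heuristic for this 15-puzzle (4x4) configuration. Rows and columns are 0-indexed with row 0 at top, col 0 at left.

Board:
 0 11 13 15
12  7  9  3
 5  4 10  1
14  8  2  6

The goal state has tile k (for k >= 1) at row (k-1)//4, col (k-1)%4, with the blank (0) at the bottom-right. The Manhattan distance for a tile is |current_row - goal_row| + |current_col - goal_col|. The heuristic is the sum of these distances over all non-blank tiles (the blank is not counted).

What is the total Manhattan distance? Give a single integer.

Tile 11: at (0,1), goal (2,2), distance |0-2|+|1-2| = 3
Tile 13: at (0,2), goal (3,0), distance |0-3|+|2-0| = 5
Tile 15: at (0,3), goal (3,2), distance |0-3|+|3-2| = 4
Tile 12: at (1,0), goal (2,3), distance |1-2|+|0-3| = 4
Tile 7: at (1,1), goal (1,2), distance |1-1|+|1-2| = 1
Tile 9: at (1,2), goal (2,0), distance |1-2|+|2-0| = 3
Tile 3: at (1,3), goal (0,2), distance |1-0|+|3-2| = 2
Tile 5: at (2,0), goal (1,0), distance |2-1|+|0-0| = 1
Tile 4: at (2,1), goal (0,3), distance |2-0|+|1-3| = 4
Tile 10: at (2,2), goal (2,1), distance |2-2|+|2-1| = 1
Tile 1: at (2,3), goal (0,0), distance |2-0|+|3-0| = 5
Tile 14: at (3,0), goal (3,1), distance |3-3|+|0-1| = 1
Tile 8: at (3,1), goal (1,3), distance |3-1|+|1-3| = 4
Tile 2: at (3,2), goal (0,1), distance |3-0|+|2-1| = 4
Tile 6: at (3,3), goal (1,1), distance |3-1|+|3-1| = 4
Sum: 3 + 5 + 4 + 4 + 1 + 3 + 2 + 1 + 4 + 1 + 5 + 1 + 4 + 4 + 4 = 46

Answer: 46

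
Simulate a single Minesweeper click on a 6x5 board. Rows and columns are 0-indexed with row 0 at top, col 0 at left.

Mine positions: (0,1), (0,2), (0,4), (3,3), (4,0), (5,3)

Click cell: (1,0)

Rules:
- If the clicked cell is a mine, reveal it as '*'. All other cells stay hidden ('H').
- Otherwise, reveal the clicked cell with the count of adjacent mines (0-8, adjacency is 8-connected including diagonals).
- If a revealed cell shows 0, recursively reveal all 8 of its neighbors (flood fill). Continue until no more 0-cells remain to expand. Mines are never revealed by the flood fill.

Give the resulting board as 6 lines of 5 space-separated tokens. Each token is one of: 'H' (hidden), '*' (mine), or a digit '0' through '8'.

H H H H H
1 H H H H
H H H H H
H H H H H
H H H H H
H H H H H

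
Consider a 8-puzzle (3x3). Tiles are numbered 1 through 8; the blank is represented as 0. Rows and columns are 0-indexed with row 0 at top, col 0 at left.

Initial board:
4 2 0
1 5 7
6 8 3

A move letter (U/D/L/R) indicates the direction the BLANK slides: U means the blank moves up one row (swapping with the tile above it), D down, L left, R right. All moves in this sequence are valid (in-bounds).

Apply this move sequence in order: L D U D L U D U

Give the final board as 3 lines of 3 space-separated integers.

Answer: 0 5 2
4 1 7
6 8 3

Derivation:
After move 1 (L):
4 0 2
1 5 7
6 8 3

After move 2 (D):
4 5 2
1 0 7
6 8 3

After move 3 (U):
4 0 2
1 5 7
6 8 3

After move 4 (D):
4 5 2
1 0 7
6 8 3

After move 5 (L):
4 5 2
0 1 7
6 8 3

After move 6 (U):
0 5 2
4 1 7
6 8 3

After move 7 (D):
4 5 2
0 1 7
6 8 3

After move 8 (U):
0 5 2
4 1 7
6 8 3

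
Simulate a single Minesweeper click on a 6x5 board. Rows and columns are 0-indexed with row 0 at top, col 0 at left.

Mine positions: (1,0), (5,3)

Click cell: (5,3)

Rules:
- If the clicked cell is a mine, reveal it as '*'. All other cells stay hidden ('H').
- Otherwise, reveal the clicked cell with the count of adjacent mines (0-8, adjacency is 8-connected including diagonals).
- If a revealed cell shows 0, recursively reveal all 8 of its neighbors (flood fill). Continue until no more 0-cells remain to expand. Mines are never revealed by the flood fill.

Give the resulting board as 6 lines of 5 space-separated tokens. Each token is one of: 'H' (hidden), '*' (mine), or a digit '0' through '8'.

H H H H H
H H H H H
H H H H H
H H H H H
H H H H H
H H H * H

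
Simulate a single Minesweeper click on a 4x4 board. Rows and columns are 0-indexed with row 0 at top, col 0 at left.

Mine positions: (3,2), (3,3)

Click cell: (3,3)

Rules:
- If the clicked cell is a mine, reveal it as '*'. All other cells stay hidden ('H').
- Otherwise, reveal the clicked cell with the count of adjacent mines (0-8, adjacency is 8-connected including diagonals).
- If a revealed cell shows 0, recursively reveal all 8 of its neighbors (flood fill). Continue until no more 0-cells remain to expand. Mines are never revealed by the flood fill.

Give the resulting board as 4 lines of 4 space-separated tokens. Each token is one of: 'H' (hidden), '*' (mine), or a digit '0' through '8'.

H H H H
H H H H
H H H H
H H H *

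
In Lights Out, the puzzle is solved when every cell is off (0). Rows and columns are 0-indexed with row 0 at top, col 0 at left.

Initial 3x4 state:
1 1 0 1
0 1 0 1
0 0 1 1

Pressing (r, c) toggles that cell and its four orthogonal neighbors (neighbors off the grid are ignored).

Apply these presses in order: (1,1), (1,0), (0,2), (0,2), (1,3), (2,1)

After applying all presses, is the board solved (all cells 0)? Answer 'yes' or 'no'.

Answer: yes

Derivation:
After press 1 at (1,1):
1 0 0 1
1 0 1 1
0 1 1 1

After press 2 at (1,0):
0 0 0 1
0 1 1 1
1 1 1 1

After press 3 at (0,2):
0 1 1 0
0 1 0 1
1 1 1 1

After press 4 at (0,2):
0 0 0 1
0 1 1 1
1 1 1 1

After press 5 at (1,3):
0 0 0 0
0 1 0 0
1 1 1 0

After press 6 at (2,1):
0 0 0 0
0 0 0 0
0 0 0 0

Lights still on: 0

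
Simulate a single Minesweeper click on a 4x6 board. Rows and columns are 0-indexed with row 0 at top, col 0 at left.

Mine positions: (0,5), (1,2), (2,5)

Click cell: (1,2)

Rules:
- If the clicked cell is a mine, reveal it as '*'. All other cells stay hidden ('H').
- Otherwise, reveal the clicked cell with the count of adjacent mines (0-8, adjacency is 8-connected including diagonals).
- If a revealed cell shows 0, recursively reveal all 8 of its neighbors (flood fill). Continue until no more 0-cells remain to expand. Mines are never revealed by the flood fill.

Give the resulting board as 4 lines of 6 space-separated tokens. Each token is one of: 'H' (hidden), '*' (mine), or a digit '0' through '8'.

H H H H H H
H H * H H H
H H H H H H
H H H H H H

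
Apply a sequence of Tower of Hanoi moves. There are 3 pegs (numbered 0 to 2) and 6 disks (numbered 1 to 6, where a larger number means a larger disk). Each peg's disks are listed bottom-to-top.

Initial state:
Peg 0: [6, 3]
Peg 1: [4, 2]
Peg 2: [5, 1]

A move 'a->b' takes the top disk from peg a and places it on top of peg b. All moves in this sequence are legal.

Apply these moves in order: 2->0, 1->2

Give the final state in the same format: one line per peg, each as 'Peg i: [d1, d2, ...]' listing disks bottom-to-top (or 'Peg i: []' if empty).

After move 1 (2->0):
Peg 0: [6, 3, 1]
Peg 1: [4, 2]
Peg 2: [5]

After move 2 (1->2):
Peg 0: [6, 3, 1]
Peg 1: [4]
Peg 2: [5, 2]

Answer: Peg 0: [6, 3, 1]
Peg 1: [4]
Peg 2: [5, 2]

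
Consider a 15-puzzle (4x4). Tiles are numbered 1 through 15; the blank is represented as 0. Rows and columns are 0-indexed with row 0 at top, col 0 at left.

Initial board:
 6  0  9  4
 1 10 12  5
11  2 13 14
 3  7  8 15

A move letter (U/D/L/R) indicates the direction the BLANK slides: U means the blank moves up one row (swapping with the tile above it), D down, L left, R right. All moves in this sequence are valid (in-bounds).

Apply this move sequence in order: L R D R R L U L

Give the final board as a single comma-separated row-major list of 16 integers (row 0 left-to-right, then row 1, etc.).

After move 1 (L):
 0  6  9  4
 1 10 12  5
11  2 13 14
 3  7  8 15

After move 2 (R):
 6  0  9  4
 1 10 12  5
11  2 13 14
 3  7  8 15

After move 3 (D):
 6 10  9  4
 1  0 12  5
11  2 13 14
 3  7  8 15

After move 4 (R):
 6 10  9  4
 1 12  0  5
11  2 13 14
 3  7  8 15

After move 5 (R):
 6 10  9  4
 1 12  5  0
11  2 13 14
 3  7  8 15

After move 6 (L):
 6 10  9  4
 1 12  0  5
11  2 13 14
 3  7  8 15

After move 7 (U):
 6 10  0  4
 1 12  9  5
11  2 13 14
 3  7  8 15

After move 8 (L):
 6  0 10  4
 1 12  9  5
11  2 13 14
 3  7  8 15

Answer: 6, 0, 10, 4, 1, 12, 9, 5, 11, 2, 13, 14, 3, 7, 8, 15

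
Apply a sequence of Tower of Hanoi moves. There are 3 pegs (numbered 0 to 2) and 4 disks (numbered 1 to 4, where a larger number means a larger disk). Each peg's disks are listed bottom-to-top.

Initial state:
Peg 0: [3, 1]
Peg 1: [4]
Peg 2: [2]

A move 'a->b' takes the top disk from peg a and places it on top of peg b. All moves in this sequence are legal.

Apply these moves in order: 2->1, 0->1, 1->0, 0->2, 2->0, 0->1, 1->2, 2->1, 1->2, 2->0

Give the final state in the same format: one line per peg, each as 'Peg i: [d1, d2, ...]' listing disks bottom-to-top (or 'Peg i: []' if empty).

Answer: Peg 0: [3, 1]
Peg 1: [4, 2]
Peg 2: []

Derivation:
After move 1 (2->1):
Peg 0: [3, 1]
Peg 1: [4, 2]
Peg 2: []

After move 2 (0->1):
Peg 0: [3]
Peg 1: [4, 2, 1]
Peg 2: []

After move 3 (1->0):
Peg 0: [3, 1]
Peg 1: [4, 2]
Peg 2: []

After move 4 (0->2):
Peg 0: [3]
Peg 1: [4, 2]
Peg 2: [1]

After move 5 (2->0):
Peg 0: [3, 1]
Peg 1: [4, 2]
Peg 2: []

After move 6 (0->1):
Peg 0: [3]
Peg 1: [4, 2, 1]
Peg 2: []

After move 7 (1->2):
Peg 0: [3]
Peg 1: [4, 2]
Peg 2: [1]

After move 8 (2->1):
Peg 0: [3]
Peg 1: [4, 2, 1]
Peg 2: []

After move 9 (1->2):
Peg 0: [3]
Peg 1: [4, 2]
Peg 2: [1]

After move 10 (2->0):
Peg 0: [3, 1]
Peg 1: [4, 2]
Peg 2: []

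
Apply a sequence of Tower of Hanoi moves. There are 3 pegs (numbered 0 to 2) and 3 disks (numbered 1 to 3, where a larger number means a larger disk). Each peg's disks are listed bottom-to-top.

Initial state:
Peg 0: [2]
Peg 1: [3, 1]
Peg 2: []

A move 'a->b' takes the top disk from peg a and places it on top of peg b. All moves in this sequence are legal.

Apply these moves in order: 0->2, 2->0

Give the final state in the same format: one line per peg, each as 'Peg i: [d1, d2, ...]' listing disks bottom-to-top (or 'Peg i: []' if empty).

Answer: Peg 0: [2]
Peg 1: [3, 1]
Peg 2: []

Derivation:
After move 1 (0->2):
Peg 0: []
Peg 1: [3, 1]
Peg 2: [2]

After move 2 (2->0):
Peg 0: [2]
Peg 1: [3, 1]
Peg 2: []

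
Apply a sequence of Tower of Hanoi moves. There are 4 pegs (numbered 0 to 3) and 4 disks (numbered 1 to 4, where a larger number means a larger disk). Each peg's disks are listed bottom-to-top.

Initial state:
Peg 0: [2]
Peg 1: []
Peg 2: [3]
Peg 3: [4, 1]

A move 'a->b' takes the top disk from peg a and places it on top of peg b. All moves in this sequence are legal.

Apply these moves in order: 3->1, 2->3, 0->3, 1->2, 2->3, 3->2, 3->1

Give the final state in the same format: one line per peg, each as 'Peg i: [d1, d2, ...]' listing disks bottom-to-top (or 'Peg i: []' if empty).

Answer: Peg 0: []
Peg 1: [2]
Peg 2: [1]
Peg 3: [4, 3]

Derivation:
After move 1 (3->1):
Peg 0: [2]
Peg 1: [1]
Peg 2: [3]
Peg 3: [4]

After move 2 (2->3):
Peg 0: [2]
Peg 1: [1]
Peg 2: []
Peg 3: [4, 3]

After move 3 (0->3):
Peg 0: []
Peg 1: [1]
Peg 2: []
Peg 3: [4, 3, 2]

After move 4 (1->2):
Peg 0: []
Peg 1: []
Peg 2: [1]
Peg 3: [4, 3, 2]

After move 5 (2->3):
Peg 0: []
Peg 1: []
Peg 2: []
Peg 3: [4, 3, 2, 1]

After move 6 (3->2):
Peg 0: []
Peg 1: []
Peg 2: [1]
Peg 3: [4, 3, 2]

After move 7 (3->1):
Peg 0: []
Peg 1: [2]
Peg 2: [1]
Peg 3: [4, 3]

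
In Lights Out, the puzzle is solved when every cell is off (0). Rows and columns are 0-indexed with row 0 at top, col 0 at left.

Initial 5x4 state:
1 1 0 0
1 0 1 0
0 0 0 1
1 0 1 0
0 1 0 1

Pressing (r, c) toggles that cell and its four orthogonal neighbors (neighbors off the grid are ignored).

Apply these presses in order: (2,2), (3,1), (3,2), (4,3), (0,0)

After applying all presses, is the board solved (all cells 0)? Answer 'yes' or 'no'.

After press 1 at (2,2):
1 1 0 0
1 0 0 0
0 1 1 0
1 0 0 0
0 1 0 1

After press 2 at (3,1):
1 1 0 0
1 0 0 0
0 0 1 0
0 1 1 0
0 0 0 1

After press 3 at (3,2):
1 1 0 0
1 0 0 0
0 0 0 0
0 0 0 1
0 0 1 1

After press 4 at (4,3):
1 1 0 0
1 0 0 0
0 0 0 0
0 0 0 0
0 0 0 0

After press 5 at (0,0):
0 0 0 0
0 0 0 0
0 0 0 0
0 0 0 0
0 0 0 0

Lights still on: 0

Answer: yes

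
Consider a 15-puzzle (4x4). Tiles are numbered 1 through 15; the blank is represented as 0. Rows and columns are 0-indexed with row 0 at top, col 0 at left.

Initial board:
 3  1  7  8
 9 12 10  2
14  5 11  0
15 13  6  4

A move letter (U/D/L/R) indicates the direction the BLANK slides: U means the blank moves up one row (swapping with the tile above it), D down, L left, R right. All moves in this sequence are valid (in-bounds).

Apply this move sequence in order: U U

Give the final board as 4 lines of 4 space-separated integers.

After move 1 (U):
 3  1  7  8
 9 12 10  0
14  5 11  2
15 13  6  4

After move 2 (U):
 3  1  7  0
 9 12 10  8
14  5 11  2
15 13  6  4

Answer:  3  1  7  0
 9 12 10  8
14  5 11  2
15 13  6  4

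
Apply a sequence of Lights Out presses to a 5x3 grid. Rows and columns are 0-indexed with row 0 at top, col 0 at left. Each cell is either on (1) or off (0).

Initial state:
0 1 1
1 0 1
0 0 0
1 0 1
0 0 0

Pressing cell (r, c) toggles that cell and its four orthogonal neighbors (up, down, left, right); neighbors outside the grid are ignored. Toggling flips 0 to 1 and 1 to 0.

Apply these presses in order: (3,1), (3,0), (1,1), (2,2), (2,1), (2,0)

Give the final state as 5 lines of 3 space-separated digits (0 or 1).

After press 1 at (3,1):
0 1 1
1 0 1
0 1 0
0 1 0
0 1 0

After press 2 at (3,0):
0 1 1
1 0 1
1 1 0
1 0 0
1 1 0

After press 3 at (1,1):
0 0 1
0 1 0
1 0 0
1 0 0
1 1 0

After press 4 at (2,2):
0 0 1
0 1 1
1 1 1
1 0 1
1 1 0

After press 5 at (2,1):
0 0 1
0 0 1
0 0 0
1 1 1
1 1 0

After press 6 at (2,0):
0 0 1
1 0 1
1 1 0
0 1 1
1 1 0

Answer: 0 0 1
1 0 1
1 1 0
0 1 1
1 1 0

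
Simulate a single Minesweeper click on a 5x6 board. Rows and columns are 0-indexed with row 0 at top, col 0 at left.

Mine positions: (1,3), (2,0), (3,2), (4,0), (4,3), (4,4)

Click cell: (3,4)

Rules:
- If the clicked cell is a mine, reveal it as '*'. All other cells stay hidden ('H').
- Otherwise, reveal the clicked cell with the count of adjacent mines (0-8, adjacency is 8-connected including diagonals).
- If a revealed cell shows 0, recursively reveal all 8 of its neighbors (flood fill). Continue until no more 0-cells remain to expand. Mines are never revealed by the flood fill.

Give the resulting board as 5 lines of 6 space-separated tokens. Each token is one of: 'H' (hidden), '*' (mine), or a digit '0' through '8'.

H H H H H H
H H H H H H
H H H H H H
H H H H 2 H
H H H H H H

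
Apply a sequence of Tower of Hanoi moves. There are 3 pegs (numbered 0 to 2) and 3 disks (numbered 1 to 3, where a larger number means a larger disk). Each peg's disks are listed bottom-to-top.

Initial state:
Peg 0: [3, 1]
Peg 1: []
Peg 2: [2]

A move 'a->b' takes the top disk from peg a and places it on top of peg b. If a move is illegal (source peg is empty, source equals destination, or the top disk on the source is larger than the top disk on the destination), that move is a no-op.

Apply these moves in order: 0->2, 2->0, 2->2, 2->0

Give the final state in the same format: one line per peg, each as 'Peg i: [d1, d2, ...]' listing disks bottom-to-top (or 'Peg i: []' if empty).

Answer: Peg 0: [3, 1]
Peg 1: []
Peg 2: [2]

Derivation:
After move 1 (0->2):
Peg 0: [3]
Peg 1: []
Peg 2: [2, 1]

After move 2 (2->0):
Peg 0: [3, 1]
Peg 1: []
Peg 2: [2]

After move 3 (2->2):
Peg 0: [3, 1]
Peg 1: []
Peg 2: [2]

After move 4 (2->0):
Peg 0: [3, 1]
Peg 1: []
Peg 2: [2]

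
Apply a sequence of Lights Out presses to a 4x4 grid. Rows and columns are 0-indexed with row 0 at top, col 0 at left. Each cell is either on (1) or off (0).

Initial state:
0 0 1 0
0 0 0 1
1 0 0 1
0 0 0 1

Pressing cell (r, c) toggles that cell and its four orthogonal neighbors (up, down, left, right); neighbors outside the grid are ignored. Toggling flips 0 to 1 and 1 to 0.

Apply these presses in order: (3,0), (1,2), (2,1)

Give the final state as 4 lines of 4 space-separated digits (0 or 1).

After press 1 at (3,0):
0 0 1 0
0 0 0 1
0 0 0 1
1 1 0 1

After press 2 at (1,2):
0 0 0 0
0 1 1 0
0 0 1 1
1 1 0 1

After press 3 at (2,1):
0 0 0 0
0 0 1 0
1 1 0 1
1 0 0 1

Answer: 0 0 0 0
0 0 1 0
1 1 0 1
1 0 0 1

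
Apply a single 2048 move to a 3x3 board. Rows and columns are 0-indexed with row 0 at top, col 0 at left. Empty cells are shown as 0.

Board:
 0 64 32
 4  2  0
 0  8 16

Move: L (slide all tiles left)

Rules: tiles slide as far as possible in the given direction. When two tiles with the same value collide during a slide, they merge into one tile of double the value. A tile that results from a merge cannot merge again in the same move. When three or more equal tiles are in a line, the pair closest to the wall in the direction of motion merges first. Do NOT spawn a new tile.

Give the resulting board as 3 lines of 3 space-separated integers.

Slide left:
row 0: [0, 64, 32] -> [64, 32, 0]
row 1: [4, 2, 0] -> [4, 2, 0]
row 2: [0, 8, 16] -> [8, 16, 0]

Answer: 64 32  0
 4  2  0
 8 16  0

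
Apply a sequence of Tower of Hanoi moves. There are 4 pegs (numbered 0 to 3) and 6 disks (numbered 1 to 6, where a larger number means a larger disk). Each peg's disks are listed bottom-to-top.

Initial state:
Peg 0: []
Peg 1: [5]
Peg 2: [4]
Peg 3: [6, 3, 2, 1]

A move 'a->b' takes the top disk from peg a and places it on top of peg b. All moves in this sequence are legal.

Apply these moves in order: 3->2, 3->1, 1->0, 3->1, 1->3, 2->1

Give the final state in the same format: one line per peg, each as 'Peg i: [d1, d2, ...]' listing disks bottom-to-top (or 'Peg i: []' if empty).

Answer: Peg 0: [2]
Peg 1: [5, 1]
Peg 2: [4]
Peg 3: [6, 3]

Derivation:
After move 1 (3->2):
Peg 0: []
Peg 1: [5]
Peg 2: [4, 1]
Peg 3: [6, 3, 2]

After move 2 (3->1):
Peg 0: []
Peg 1: [5, 2]
Peg 2: [4, 1]
Peg 3: [6, 3]

After move 3 (1->0):
Peg 0: [2]
Peg 1: [5]
Peg 2: [4, 1]
Peg 3: [6, 3]

After move 4 (3->1):
Peg 0: [2]
Peg 1: [5, 3]
Peg 2: [4, 1]
Peg 3: [6]

After move 5 (1->3):
Peg 0: [2]
Peg 1: [5]
Peg 2: [4, 1]
Peg 3: [6, 3]

After move 6 (2->1):
Peg 0: [2]
Peg 1: [5, 1]
Peg 2: [4]
Peg 3: [6, 3]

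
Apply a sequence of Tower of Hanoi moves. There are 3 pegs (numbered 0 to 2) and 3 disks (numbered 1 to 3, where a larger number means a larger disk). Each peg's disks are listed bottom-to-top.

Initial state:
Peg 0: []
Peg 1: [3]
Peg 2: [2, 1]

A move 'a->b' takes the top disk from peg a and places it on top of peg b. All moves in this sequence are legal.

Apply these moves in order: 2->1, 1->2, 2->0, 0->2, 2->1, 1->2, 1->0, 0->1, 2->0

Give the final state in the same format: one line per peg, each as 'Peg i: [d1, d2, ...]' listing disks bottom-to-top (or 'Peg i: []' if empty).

Answer: Peg 0: [1]
Peg 1: [3]
Peg 2: [2]

Derivation:
After move 1 (2->1):
Peg 0: []
Peg 1: [3, 1]
Peg 2: [2]

After move 2 (1->2):
Peg 0: []
Peg 1: [3]
Peg 2: [2, 1]

After move 3 (2->0):
Peg 0: [1]
Peg 1: [3]
Peg 2: [2]

After move 4 (0->2):
Peg 0: []
Peg 1: [3]
Peg 2: [2, 1]

After move 5 (2->1):
Peg 0: []
Peg 1: [3, 1]
Peg 2: [2]

After move 6 (1->2):
Peg 0: []
Peg 1: [3]
Peg 2: [2, 1]

After move 7 (1->0):
Peg 0: [3]
Peg 1: []
Peg 2: [2, 1]

After move 8 (0->1):
Peg 0: []
Peg 1: [3]
Peg 2: [2, 1]

After move 9 (2->0):
Peg 0: [1]
Peg 1: [3]
Peg 2: [2]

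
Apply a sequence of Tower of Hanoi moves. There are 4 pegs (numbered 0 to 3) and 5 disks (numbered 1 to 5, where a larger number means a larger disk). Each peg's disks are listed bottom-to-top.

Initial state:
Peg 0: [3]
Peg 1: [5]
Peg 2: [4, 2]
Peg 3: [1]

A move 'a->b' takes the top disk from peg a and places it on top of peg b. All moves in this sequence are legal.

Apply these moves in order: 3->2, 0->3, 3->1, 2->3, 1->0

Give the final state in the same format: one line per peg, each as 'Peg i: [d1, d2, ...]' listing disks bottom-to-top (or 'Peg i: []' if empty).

After move 1 (3->2):
Peg 0: [3]
Peg 1: [5]
Peg 2: [4, 2, 1]
Peg 3: []

After move 2 (0->3):
Peg 0: []
Peg 1: [5]
Peg 2: [4, 2, 1]
Peg 3: [3]

After move 3 (3->1):
Peg 0: []
Peg 1: [5, 3]
Peg 2: [4, 2, 1]
Peg 3: []

After move 4 (2->3):
Peg 0: []
Peg 1: [5, 3]
Peg 2: [4, 2]
Peg 3: [1]

After move 5 (1->0):
Peg 0: [3]
Peg 1: [5]
Peg 2: [4, 2]
Peg 3: [1]

Answer: Peg 0: [3]
Peg 1: [5]
Peg 2: [4, 2]
Peg 3: [1]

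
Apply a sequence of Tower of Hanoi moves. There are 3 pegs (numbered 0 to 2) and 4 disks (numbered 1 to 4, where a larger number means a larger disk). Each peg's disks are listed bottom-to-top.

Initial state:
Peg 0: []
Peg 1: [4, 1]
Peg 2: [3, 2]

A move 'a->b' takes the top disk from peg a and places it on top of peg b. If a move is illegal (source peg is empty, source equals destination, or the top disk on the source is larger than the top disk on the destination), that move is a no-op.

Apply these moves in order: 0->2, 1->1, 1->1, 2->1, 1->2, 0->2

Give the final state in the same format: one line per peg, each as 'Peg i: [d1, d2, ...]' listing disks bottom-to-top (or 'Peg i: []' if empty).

After move 1 (0->2):
Peg 0: []
Peg 1: [4, 1]
Peg 2: [3, 2]

After move 2 (1->1):
Peg 0: []
Peg 1: [4, 1]
Peg 2: [3, 2]

After move 3 (1->1):
Peg 0: []
Peg 1: [4, 1]
Peg 2: [3, 2]

After move 4 (2->1):
Peg 0: []
Peg 1: [4, 1]
Peg 2: [3, 2]

After move 5 (1->2):
Peg 0: []
Peg 1: [4]
Peg 2: [3, 2, 1]

After move 6 (0->2):
Peg 0: []
Peg 1: [4]
Peg 2: [3, 2, 1]

Answer: Peg 0: []
Peg 1: [4]
Peg 2: [3, 2, 1]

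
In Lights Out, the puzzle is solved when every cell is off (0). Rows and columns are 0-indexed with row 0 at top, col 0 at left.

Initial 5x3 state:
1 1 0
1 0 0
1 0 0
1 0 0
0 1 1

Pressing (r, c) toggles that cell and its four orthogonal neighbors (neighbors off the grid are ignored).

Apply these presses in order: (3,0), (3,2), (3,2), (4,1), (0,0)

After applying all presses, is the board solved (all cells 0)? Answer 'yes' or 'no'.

After press 1 at (3,0):
1 1 0
1 0 0
0 0 0
0 1 0
1 1 1

After press 2 at (3,2):
1 1 0
1 0 0
0 0 1
0 0 1
1 1 0

After press 3 at (3,2):
1 1 0
1 0 0
0 0 0
0 1 0
1 1 1

After press 4 at (4,1):
1 1 0
1 0 0
0 0 0
0 0 0
0 0 0

After press 5 at (0,0):
0 0 0
0 0 0
0 0 0
0 0 0
0 0 0

Lights still on: 0

Answer: yes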